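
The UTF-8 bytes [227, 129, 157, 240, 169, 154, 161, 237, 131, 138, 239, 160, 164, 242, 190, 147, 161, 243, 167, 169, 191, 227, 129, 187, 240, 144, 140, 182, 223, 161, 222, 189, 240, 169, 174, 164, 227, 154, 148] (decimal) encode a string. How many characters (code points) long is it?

Byte at offset 0: 0xE3 = 11100011 → 3-byte char (#1). Advance 3.
Byte at offset 3: 0xF0 = 11110000 → 4-byte char (#2). Advance 4.
Byte at offset 7: 0xED = 11101101 → 3-byte char (#3). Advance 3.
Byte at offset 10: 0xEF = 11101111 → 3-byte char (#4). Advance 3.
Byte at offset 13: 0xF2 = 11110010 → 4-byte char (#5). Advance 4.
Byte at offset 17: 0xF3 = 11110011 → 4-byte char (#6). Advance 4.
Byte at offset 21: 0xE3 = 11100011 → 3-byte char (#7). Advance 3.
Byte at offset 24: 0xF0 = 11110000 → 4-byte char (#8). Advance 4.
Byte at offset 28: 0xDF = 11011111 → 2-byte char (#9). Advance 2.
Byte at offset 30: 0xDE = 11011110 → 2-byte char (#10). Advance 2.
Byte at offset 32: 0xF0 = 11110000 → 4-byte char (#11). Advance 4.
Byte at offset 36: 0xE3 = 11100011 → 3-byte char (#12). Advance 3.
Reached end at offset 39 after 12 code points.

12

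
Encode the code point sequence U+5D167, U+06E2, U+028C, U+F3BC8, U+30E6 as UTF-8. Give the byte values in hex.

F1 9D 85 A7 DB A2 CA 8C F3 B3 AF 88 E3 83 A6

U+5D167: 4-byte form → F1 9D 85 A7.
U+06E2: 2-byte form → DB A2.
U+028C: 2-byte form → CA 8C.
U+F3BC8: 4-byte form → F3 B3 AF 88.
U+30E6: 3-byte form → E3 83 A6.
Concatenated (15 bytes): F1 9D 85 A7 DB A2 CA 8C F3 B3 AF 88 E3 83 A6.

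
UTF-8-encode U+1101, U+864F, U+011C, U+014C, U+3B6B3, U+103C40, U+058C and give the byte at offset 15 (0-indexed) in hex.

0x83

U+1101 → 3-byte form E1 84 81 at offsets 0–2.
U+864F → 3-byte form E8 99 8F at offsets 3–5.
U+011C → 2-byte form C4 9C at offsets 6–7.
U+014C → 2-byte form C5 8C at offsets 8–9.
U+3B6B3 → 4-byte form F0 BB 9A B3 at offsets 10–13.
U+103C40 → 4-byte form F4 83 B1 80 at offsets 14–17.
Offset 15 falls in char 6's range; it's byte 2 of F4 83 B1 80 = 0x83.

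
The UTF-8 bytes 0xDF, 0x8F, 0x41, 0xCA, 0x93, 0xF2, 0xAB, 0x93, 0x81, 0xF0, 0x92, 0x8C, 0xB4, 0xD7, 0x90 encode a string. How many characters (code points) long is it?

6

Byte at offset 0: 0xDF = 11011111 → 2-byte char (#1). Advance 2.
Byte at offset 2: 0x41 = 01000001 → 1-byte char (#2). Advance 1.
Byte at offset 3: 0xCA = 11001010 → 2-byte char (#3). Advance 2.
Byte at offset 5: 0xF2 = 11110010 → 4-byte char (#4). Advance 4.
Byte at offset 9: 0xF0 = 11110000 → 4-byte char (#5). Advance 4.
Byte at offset 13: 0xD7 = 11010111 → 2-byte char (#6). Advance 2.
Reached end at offset 15 after 6 code points.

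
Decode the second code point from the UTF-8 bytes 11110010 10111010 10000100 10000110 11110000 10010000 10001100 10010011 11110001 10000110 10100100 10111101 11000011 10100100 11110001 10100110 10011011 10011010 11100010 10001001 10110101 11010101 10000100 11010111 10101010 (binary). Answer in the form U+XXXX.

Offset 0: leading byte 0xF2 = 11110010 → 4-byte char #1 = F2 BA 84 86.
Offset 4: leading byte 0xF0 = 11110000 → 4-byte char #2 = F0 90 8C 93.
Leading byte 0xF0 = 11110000 matches 11110xxx → 4-byte sequence.
Byte 1: 0xF0 = 11110000, payload 000 (3 bits).
Byte 2: 0x90 = 10010000 (10xxxxxx ✓), payload 010000.
Byte 3: 0x8C = 10001100 (10xxxxxx ✓), payload 001100.
Byte 4: 0x93 = 10010011 (10xxxxxx ✓), payload 010011.
Concatenate: 000010000001100010011 = 0x10313 (21 bits → U+10313).

U+10313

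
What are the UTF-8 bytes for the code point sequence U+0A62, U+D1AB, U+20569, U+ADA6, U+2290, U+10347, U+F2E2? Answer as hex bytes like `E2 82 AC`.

U+0A62: 3-byte form → E0 A9 A2.
U+D1AB: 3-byte form → ED 86 AB.
U+20569: 4-byte form → F0 A0 95 A9.
U+ADA6: 3-byte form → EA B6 A6.
U+2290: 3-byte form → E2 8A 90.
U+10347: 4-byte form → F0 90 8D 87.
U+F2E2: 3-byte form → EF 8B A2.
Concatenated (23 bytes): E0 A9 A2 ED 86 AB F0 A0 95 A9 EA B6 A6 E2 8A 90 F0 90 8D 87 EF 8B A2.

E0 A9 A2 ED 86 AB F0 A0 95 A9 EA B6 A6 E2 8A 90 F0 90 8D 87 EF 8B A2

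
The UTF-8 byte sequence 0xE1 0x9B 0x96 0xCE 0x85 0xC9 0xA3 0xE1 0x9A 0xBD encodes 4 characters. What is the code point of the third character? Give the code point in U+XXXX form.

U+0263

Offset 0: leading byte 0xE1 = 11100001 → 3-byte char #1 = E1 9B 96.
Offset 3: leading byte 0xCE = 11001110 → 2-byte char #2 = CE 85.
Offset 5: leading byte 0xC9 = 11001001 → 2-byte char #3 = C9 A3.
Leading byte 0xC9 = 11001001 matches 110xxxxx → 2-byte sequence.
Byte 1: 0xC9 = 11001001, payload 01001 (5 bits).
Byte 2: 0xA3 = 10100011 (10xxxxxx ✓), payload 100011.
Concatenate: 01001100011 = 0x263 (11 bits → U+0263).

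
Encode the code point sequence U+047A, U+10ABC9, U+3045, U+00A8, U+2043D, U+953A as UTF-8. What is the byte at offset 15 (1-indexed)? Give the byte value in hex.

0xBD

1-indexed offset 15 is 0-indexed offset 14.
U+047A → 2-byte form D1 BA at offsets 0–1.
U+10ABC9 → 4-byte form F4 8A AF 89 at offsets 2–5.
U+3045 → 3-byte form E3 81 85 at offsets 6–8.
U+00A8 → 2-byte form C2 A8 at offsets 9–10.
U+2043D → 4-byte form F0 A0 90 BD at offsets 11–14.
Offset 14 falls in char 5's range; it's byte 4 of F0 A0 90 BD = 0xBD.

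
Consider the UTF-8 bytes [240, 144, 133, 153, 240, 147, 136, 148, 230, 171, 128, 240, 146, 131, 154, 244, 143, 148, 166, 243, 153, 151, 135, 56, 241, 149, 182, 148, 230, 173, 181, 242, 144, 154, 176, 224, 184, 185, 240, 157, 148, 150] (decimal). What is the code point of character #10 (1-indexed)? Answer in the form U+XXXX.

Offset 0: leading byte 0xF0 = 11110000 → 4-byte char #1 = F0 90 85 99.
Offset 4: leading byte 0xF0 = 11110000 → 4-byte char #2 = F0 93 88 94.
Offset 8: leading byte 0xE6 = 11100110 → 3-byte char #3 = E6 AB 80.
Offset 11: leading byte 0xF0 = 11110000 → 4-byte char #4 = F0 92 83 9A.
Offset 15: leading byte 0xF4 = 11110100 → 4-byte char #5 = F4 8F 94 A6.
Offset 19: leading byte 0xF3 = 11110011 → 4-byte char #6 = F3 99 97 87.
Offset 23: leading byte 0x38 = 00111000 → 1-byte char #7 = 38.
Offset 24: leading byte 0xF1 = 11110001 → 4-byte char #8 = F1 95 B6 94.
Offset 28: leading byte 0xE6 = 11100110 → 3-byte char #9 = E6 AD B5.
Offset 31: leading byte 0xF2 = 11110010 → 4-byte char #10 = F2 90 9A B0.
Leading byte 0xF2 = 11110010 matches 11110xxx → 4-byte sequence.
Byte 1: 0xF2 = 11110010, payload 010 (3 bits).
Byte 2: 0x90 = 10010000 (10xxxxxx ✓), payload 010000.
Byte 3: 0x9A = 10011010 (10xxxxxx ✓), payload 011010.
Byte 4: 0xB0 = 10110000 (10xxxxxx ✓), payload 110000.
Concatenate: 010010000011010110000 = 0x906B0 (21 bits → U+906B0).

U+906B0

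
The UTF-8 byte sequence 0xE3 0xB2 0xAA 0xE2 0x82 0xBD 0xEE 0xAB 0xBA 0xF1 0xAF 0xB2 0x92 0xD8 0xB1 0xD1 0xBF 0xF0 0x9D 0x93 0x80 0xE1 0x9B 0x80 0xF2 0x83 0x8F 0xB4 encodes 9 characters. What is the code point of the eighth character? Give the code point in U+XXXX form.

Offset 0: leading byte 0xE3 = 11100011 → 3-byte char #1 = E3 B2 AA.
Offset 3: leading byte 0xE2 = 11100010 → 3-byte char #2 = E2 82 BD.
Offset 6: leading byte 0xEE = 11101110 → 3-byte char #3 = EE AB BA.
Offset 9: leading byte 0xF1 = 11110001 → 4-byte char #4 = F1 AF B2 92.
Offset 13: leading byte 0xD8 = 11011000 → 2-byte char #5 = D8 B1.
Offset 15: leading byte 0xD1 = 11010001 → 2-byte char #6 = D1 BF.
Offset 17: leading byte 0xF0 = 11110000 → 4-byte char #7 = F0 9D 93 80.
Offset 21: leading byte 0xE1 = 11100001 → 3-byte char #8 = E1 9B 80.
Leading byte 0xE1 = 11100001 matches 1110xxxx → 3-byte sequence.
Byte 1: 0xE1 = 11100001, payload 0001 (4 bits).
Byte 2: 0x9B = 10011011 (10xxxxxx ✓), payload 011011.
Byte 3: 0x80 = 10000000 (10xxxxxx ✓), payload 000000.
Concatenate: 0001011011000000 = 0x16C0 (16 bits → U+16C0).

U+16C0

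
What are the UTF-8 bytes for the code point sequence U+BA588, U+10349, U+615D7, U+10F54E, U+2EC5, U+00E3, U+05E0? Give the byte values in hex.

F2 BA 96 88 F0 90 8D 89 F1 A1 97 97 F4 8F 95 8E E2 BB 85 C3 A3 D7 A0

U+BA588: 4-byte form → F2 BA 96 88.
U+10349: 4-byte form → F0 90 8D 89.
U+615D7: 4-byte form → F1 A1 97 97.
U+10F54E: 4-byte form → F4 8F 95 8E.
U+2EC5: 3-byte form → E2 BB 85.
U+00E3: 2-byte form → C3 A3.
U+05E0: 2-byte form → D7 A0.
Concatenated (23 bytes): F2 BA 96 88 F0 90 8D 89 F1 A1 97 97 F4 8F 95 8E E2 BB 85 C3 A3 D7 A0.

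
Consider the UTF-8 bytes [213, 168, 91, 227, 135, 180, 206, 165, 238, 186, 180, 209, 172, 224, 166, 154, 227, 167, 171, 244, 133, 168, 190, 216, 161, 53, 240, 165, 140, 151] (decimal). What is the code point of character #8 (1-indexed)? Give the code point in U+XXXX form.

Offset 0: leading byte 0xD5 = 11010101 → 2-byte char #1 = D5 A8.
Offset 2: leading byte 0x5B = 01011011 → 1-byte char #2 = 5B.
Offset 3: leading byte 0xE3 = 11100011 → 3-byte char #3 = E3 87 B4.
Offset 6: leading byte 0xCE = 11001110 → 2-byte char #4 = CE A5.
Offset 8: leading byte 0xEE = 11101110 → 3-byte char #5 = EE BA B4.
Offset 11: leading byte 0xD1 = 11010001 → 2-byte char #6 = D1 AC.
Offset 13: leading byte 0xE0 = 11100000 → 3-byte char #7 = E0 A6 9A.
Offset 16: leading byte 0xE3 = 11100011 → 3-byte char #8 = E3 A7 AB.
Leading byte 0xE3 = 11100011 matches 1110xxxx → 3-byte sequence.
Byte 1: 0xE3 = 11100011, payload 0011 (4 bits).
Byte 2: 0xA7 = 10100111 (10xxxxxx ✓), payload 100111.
Byte 3: 0xAB = 10101011 (10xxxxxx ✓), payload 101011.
Concatenate: 0011100111101011 = 0x39EB (16 bits → U+39EB).

U+39EB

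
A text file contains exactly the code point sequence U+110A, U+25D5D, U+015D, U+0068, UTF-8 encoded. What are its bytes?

U+110A: 3-byte form → E1 84 8A.
U+25D5D: 4-byte form → F0 A5 B5 9D.
U+015D: 2-byte form → C5 9D.
U+0068: 1-byte form → 68.
Concatenated (10 bytes): E1 84 8A F0 A5 B5 9D C5 9D 68.

E1 84 8A F0 A5 B5 9D C5 9D 68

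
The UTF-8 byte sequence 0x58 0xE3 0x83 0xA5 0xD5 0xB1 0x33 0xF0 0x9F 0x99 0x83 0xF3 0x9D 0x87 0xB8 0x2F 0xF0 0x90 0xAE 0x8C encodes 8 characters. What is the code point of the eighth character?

Offset 0: leading byte 0x58 = 01011000 → 1-byte char #1 = 58.
Offset 1: leading byte 0xE3 = 11100011 → 3-byte char #2 = E3 83 A5.
Offset 4: leading byte 0xD5 = 11010101 → 2-byte char #3 = D5 B1.
Offset 6: leading byte 0x33 = 00110011 → 1-byte char #4 = 33.
Offset 7: leading byte 0xF0 = 11110000 → 4-byte char #5 = F0 9F 99 83.
Offset 11: leading byte 0xF3 = 11110011 → 4-byte char #6 = F3 9D 87 B8.
Offset 15: leading byte 0x2F = 00101111 → 1-byte char #7 = 2F.
Offset 16: leading byte 0xF0 = 11110000 → 4-byte char #8 = F0 90 AE 8C.
Leading byte 0xF0 = 11110000 matches 11110xxx → 4-byte sequence.
Byte 1: 0xF0 = 11110000, payload 000 (3 bits).
Byte 2: 0x90 = 10010000 (10xxxxxx ✓), payload 010000.
Byte 3: 0xAE = 10101110 (10xxxxxx ✓), payload 101110.
Byte 4: 0x8C = 10001100 (10xxxxxx ✓), payload 001100.
Concatenate: 000010000101110001100 = 0x10B8C (21 bits → U+10B8C).

U+10B8C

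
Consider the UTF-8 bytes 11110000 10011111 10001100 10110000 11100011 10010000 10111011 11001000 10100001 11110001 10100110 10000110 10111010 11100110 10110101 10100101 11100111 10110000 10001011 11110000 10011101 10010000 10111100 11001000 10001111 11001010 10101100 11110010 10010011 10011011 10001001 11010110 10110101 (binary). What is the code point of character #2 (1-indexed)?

Offset 0: leading byte 0xF0 = 11110000 → 4-byte char #1 = F0 9F 8C B0.
Offset 4: leading byte 0xE3 = 11100011 → 3-byte char #2 = E3 90 BB.
Leading byte 0xE3 = 11100011 matches 1110xxxx → 3-byte sequence.
Byte 1: 0xE3 = 11100011, payload 0011 (4 bits).
Byte 2: 0x90 = 10010000 (10xxxxxx ✓), payload 010000.
Byte 3: 0xBB = 10111011 (10xxxxxx ✓), payload 111011.
Concatenate: 0011010000111011 = 0x343B (16 bits → U+343B).

U+343B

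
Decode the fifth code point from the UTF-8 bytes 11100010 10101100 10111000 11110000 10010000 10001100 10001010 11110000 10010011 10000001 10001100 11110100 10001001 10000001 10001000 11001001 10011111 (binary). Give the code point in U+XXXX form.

Offset 0: leading byte 0xE2 = 11100010 → 3-byte char #1 = E2 AC B8.
Offset 3: leading byte 0xF0 = 11110000 → 4-byte char #2 = F0 90 8C 8A.
Offset 7: leading byte 0xF0 = 11110000 → 4-byte char #3 = F0 93 81 8C.
Offset 11: leading byte 0xF4 = 11110100 → 4-byte char #4 = F4 89 81 88.
Offset 15: leading byte 0xC9 = 11001001 → 2-byte char #5 = C9 9F.
Leading byte 0xC9 = 11001001 matches 110xxxxx → 2-byte sequence.
Byte 1: 0xC9 = 11001001, payload 01001 (5 bits).
Byte 2: 0x9F = 10011111 (10xxxxxx ✓), payload 011111.
Concatenate: 01001011111 = 0x25F (11 bits → U+025F).

U+025F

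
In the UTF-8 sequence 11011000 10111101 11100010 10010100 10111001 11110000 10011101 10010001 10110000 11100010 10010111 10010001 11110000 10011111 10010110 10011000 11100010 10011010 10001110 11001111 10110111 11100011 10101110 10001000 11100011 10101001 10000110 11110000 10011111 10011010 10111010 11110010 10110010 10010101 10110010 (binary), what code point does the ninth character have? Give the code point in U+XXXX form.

Offset 0: leading byte 0xD8 = 11011000 → 2-byte char #1 = D8 BD.
Offset 2: leading byte 0xE2 = 11100010 → 3-byte char #2 = E2 94 B9.
Offset 5: leading byte 0xF0 = 11110000 → 4-byte char #3 = F0 9D 91 B0.
Offset 9: leading byte 0xE2 = 11100010 → 3-byte char #4 = E2 97 91.
Offset 12: leading byte 0xF0 = 11110000 → 4-byte char #5 = F0 9F 96 98.
Offset 16: leading byte 0xE2 = 11100010 → 3-byte char #6 = E2 9A 8E.
Offset 19: leading byte 0xCF = 11001111 → 2-byte char #7 = CF B7.
Offset 21: leading byte 0xE3 = 11100011 → 3-byte char #8 = E3 AE 88.
Offset 24: leading byte 0xE3 = 11100011 → 3-byte char #9 = E3 A9 86.
Leading byte 0xE3 = 11100011 matches 1110xxxx → 3-byte sequence.
Byte 1: 0xE3 = 11100011, payload 0011 (4 bits).
Byte 2: 0xA9 = 10101001 (10xxxxxx ✓), payload 101001.
Byte 3: 0x86 = 10000110 (10xxxxxx ✓), payload 000110.
Concatenate: 0011101001000110 = 0x3A46 (16 bits → U+3A46).

U+3A46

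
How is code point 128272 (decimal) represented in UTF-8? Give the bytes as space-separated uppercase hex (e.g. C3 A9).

F0 9F 94 90

U+1F510 = 0x1F510 = 128272 decimal. In range U+10000–U+10FFFF → 4-byte form: 11110xxx 10xxxxxx 10xxxxxx 10xxxxxx.
Binary (21 bits): 000011111010100010000.
Split 3+6+6+6: 000 | 011111 | 010100 | 010000.
Byte 1: 11110000 = 0xF0.
Byte 2: 10011111 = 0x9F.
Byte 3: 10010100 = 0x94.
Byte 4: 10010000 = 0x90.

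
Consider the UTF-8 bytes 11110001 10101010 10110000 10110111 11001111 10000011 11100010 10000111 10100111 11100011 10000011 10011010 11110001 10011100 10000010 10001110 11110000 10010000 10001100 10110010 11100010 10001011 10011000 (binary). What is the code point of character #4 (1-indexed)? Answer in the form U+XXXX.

Offset 0: leading byte 0xF1 = 11110001 → 4-byte char #1 = F1 AA B0 B7.
Offset 4: leading byte 0xCF = 11001111 → 2-byte char #2 = CF 83.
Offset 6: leading byte 0xE2 = 11100010 → 3-byte char #3 = E2 87 A7.
Offset 9: leading byte 0xE3 = 11100011 → 3-byte char #4 = E3 83 9A.
Leading byte 0xE3 = 11100011 matches 1110xxxx → 3-byte sequence.
Byte 1: 0xE3 = 11100011, payload 0011 (4 bits).
Byte 2: 0x83 = 10000011 (10xxxxxx ✓), payload 000011.
Byte 3: 0x9A = 10011010 (10xxxxxx ✓), payload 011010.
Concatenate: 0011000011011010 = 0x30DA (16 bits → U+30DA).

U+30DA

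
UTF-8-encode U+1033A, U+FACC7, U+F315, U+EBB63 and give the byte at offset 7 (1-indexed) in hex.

0xB3

1-indexed offset 7 is 0-indexed offset 6.
U+1033A → 4-byte form F0 90 8C BA at offsets 0–3.
U+FACC7 → 4-byte form F3 BA B3 87 at offsets 4–7.
Offset 6 falls in char 2's range; it's byte 3 of F3 BA B3 87 = 0xB3.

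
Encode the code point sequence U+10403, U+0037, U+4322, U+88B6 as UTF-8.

U+10403: 4-byte form → F0 90 90 83.
U+0037: 1-byte form → 37.
U+4322: 3-byte form → E4 8C A2.
U+88B6: 3-byte form → E8 A2 B6.
Concatenated (11 bytes): F0 90 90 83 37 E4 8C A2 E8 A2 B6.

F0 90 90 83 37 E4 8C A2 E8 A2 B6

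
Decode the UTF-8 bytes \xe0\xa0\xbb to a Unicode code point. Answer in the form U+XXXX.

Leading byte 0xE0 = 11100000 matches 1110xxxx → 3-byte sequence.
Byte 1: 0xE0 = 11100000, payload 0000 (4 bits).
Byte 2: 0xA0 = 10100000 (10xxxxxx ✓), payload 100000.
Byte 3: 0xBB = 10111011 (10xxxxxx ✓), payload 111011.
Concatenate: 0000100000111011 = 0x83B (16 bits → U+083B).

U+083B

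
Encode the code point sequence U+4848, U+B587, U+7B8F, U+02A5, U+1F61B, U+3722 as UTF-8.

U+4848: 3-byte form → E4 A1 88.
U+B587: 3-byte form → EB 96 87.
U+7B8F: 3-byte form → E7 AE 8F.
U+02A5: 2-byte form → CA A5.
U+1F61B: 4-byte form → F0 9F 98 9B.
U+3722: 3-byte form → E3 9C A2.
Concatenated (18 bytes): E4 A1 88 EB 96 87 E7 AE 8F CA A5 F0 9F 98 9B E3 9C A2.

E4 A1 88 EB 96 87 E7 AE 8F CA A5 F0 9F 98 9B E3 9C A2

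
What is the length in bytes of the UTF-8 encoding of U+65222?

U+65222 = 0x65222. UTF-8 uses 1 byte below 0x80, 2 below 0x800, 3 below 0x10000, 4 up to 0x10FFFF. 0x65222 is in U+10000–U+10FFFF → 4 bytes.

4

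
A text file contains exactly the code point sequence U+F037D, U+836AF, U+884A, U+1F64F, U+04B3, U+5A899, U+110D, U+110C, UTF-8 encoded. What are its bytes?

U+F037D: 4-byte form → F3 B0 8D BD.
U+836AF: 4-byte form → F2 83 9A AF.
U+884A: 3-byte form → E8 A1 8A.
U+1F64F: 4-byte form → F0 9F 99 8F.
U+04B3: 2-byte form → D2 B3.
U+5A899: 4-byte form → F1 9A A2 99.
U+110D: 3-byte form → E1 84 8D.
U+110C: 3-byte form → E1 84 8C.
Concatenated (27 bytes): F3 B0 8D BD F2 83 9A AF E8 A1 8A F0 9F 99 8F D2 B3 F1 9A A2 99 E1 84 8D E1 84 8C.

F3 B0 8D BD F2 83 9A AF E8 A1 8A F0 9F 99 8F D2 B3 F1 9A A2 99 E1 84 8D E1 84 8C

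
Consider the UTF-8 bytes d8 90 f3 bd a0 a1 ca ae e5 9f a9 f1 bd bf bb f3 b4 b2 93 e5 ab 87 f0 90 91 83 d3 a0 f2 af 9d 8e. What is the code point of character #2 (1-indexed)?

U+FD821

Offset 0: leading byte 0xD8 = 11011000 → 2-byte char #1 = D8 90.
Offset 2: leading byte 0xF3 = 11110011 → 4-byte char #2 = F3 BD A0 A1.
Leading byte 0xF3 = 11110011 matches 11110xxx → 4-byte sequence.
Byte 1: 0xF3 = 11110011, payload 011 (3 bits).
Byte 2: 0xBD = 10111101 (10xxxxxx ✓), payload 111101.
Byte 3: 0xA0 = 10100000 (10xxxxxx ✓), payload 100000.
Byte 4: 0xA1 = 10100001 (10xxxxxx ✓), payload 100001.
Concatenate: 011111101100000100001 = 0xFD821 (21 bits → U+FD821).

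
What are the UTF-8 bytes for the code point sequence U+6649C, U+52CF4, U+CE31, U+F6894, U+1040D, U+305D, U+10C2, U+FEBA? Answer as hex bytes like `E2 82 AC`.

F1 A6 92 9C F1 92 B3 B4 EC B8 B1 F3 B6 A2 94 F0 90 90 8D E3 81 9D E1 83 82 EF BA BA

U+6649C: 4-byte form → F1 A6 92 9C.
U+52CF4: 4-byte form → F1 92 B3 B4.
U+CE31: 3-byte form → EC B8 B1.
U+F6894: 4-byte form → F3 B6 A2 94.
U+1040D: 4-byte form → F0 90 90 8D.
U+305D: 3-byte form → E3 81 9D.
U+10C2: 3-byte form → E1 83 82.
U+FEBA: 3-byte form → EF BA BA.
Concatenated (28 bytes): F1 A6 92 9C F1 92 B3 B4 EC B8 B1 F3 B6 A2 94 F0 90 90 8D E3 81 9D E1 83 82 EF BA BA.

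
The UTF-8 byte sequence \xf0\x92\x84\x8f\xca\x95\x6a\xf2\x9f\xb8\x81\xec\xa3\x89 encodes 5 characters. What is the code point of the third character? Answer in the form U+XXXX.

Offset 0: leading byte 0xF0 = 11110000 → 4-byte char #1 = F0 92 84 8F.
Offset 4: leading byte 0xCA = 11001010 → 2-byte char #2 = CA 95.
Offset 6: leading byte 0x6A = 01101010 → 1-byte char #3 = 6A.
Leading byte 0x6A = 01101010 matches 0xxxxxxx → 1-byte sequence.
Byte 1: 0x6A = 01101010, payload 1101010 (7 bits).
Concatenate: 1101010 = 0x6A (7 bits → U+006A).

U+006A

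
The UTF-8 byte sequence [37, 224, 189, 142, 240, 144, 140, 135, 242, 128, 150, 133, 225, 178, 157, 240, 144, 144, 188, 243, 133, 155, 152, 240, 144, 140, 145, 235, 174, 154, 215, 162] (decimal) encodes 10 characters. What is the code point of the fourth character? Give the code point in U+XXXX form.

U+80585

Offset 0: leading byte 0x25 = 00100101 → 1-byte char #1 = 25.
Offset 1: leading byte 0xE0 = 11100000 → 3-byte char #2 = E0 BD 8E.
Offset 4: leading byte 0xF0 = 11110000 → 4-byte char #3 = F0 90 8C 87.
Offset 8: leading byte 0xF2 = 11110010 → 4-byte char #4 = F2 80 96 85.
Leading byte 0xF2 = 11110010 matches 11110xxx → 4-byte sequence.
Byte 1: 0xF2 = 11110010, payload 010 (3 bits).
Byte 2: 0x80 = 10000000 (10xxxxxx ✓), payload 000000.
Byte 3: 0x96 = 10010110 (10xxxxxx ✓), payload 010110.
Byte 4: 0x85 = 10000101 (10xxxxxx ✓), payload 000101.
Concatenate: 010000000010110000101 = 0x80585 (21 bits → U+80585).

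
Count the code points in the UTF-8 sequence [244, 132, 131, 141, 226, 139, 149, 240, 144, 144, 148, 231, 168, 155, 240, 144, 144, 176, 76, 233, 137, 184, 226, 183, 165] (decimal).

8

Byte at offset 0: 0xF4 = 11110100 → 4-byte char (#1). Advance 4.
Byte at offset 4: 0xE2 = 11100010 → 3-byte char (#2). Advance 3.
Byte at offset 7: 0xF0 = 11110000 → 4-byte char (#3). Advance 4.
Byte at offset 11: 0xE7 = 11100111 → 3-byte char (#4). Advance 3.
Byte at offset 14: 0xF0 = 11110000 → 4-byte char (#5). Advance 4.
Byte at offset 18: 0x4C = 01001100 → 1-byte char (#6). Advance 1.
Byte at offset 19: 0xE9 = 11101001 → 3-byte char (#7). Advance 3.
Byte at offset 22: 0xE2 = 11100010 → 3-byte char (#8). Advance 3.
Reached end at offset 25 after 8 code points.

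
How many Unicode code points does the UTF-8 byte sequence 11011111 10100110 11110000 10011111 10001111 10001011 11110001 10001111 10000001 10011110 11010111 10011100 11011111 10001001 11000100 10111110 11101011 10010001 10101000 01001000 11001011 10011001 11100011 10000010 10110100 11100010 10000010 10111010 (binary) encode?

Byte at offset 0: 0xDF = 11011111 → 2-byte char (#1). Advance 2.
Byte at offset 2: 0xF0 = 11110000 → 4-byte char (#2). Advance 4.
Byte at offset 6: 0xF1 = 11110001 → 4-byte char (#3). Advance 4.
Byte at offset 10: 0xD7 = 11010111 → 2-byte char (#4). Advance 2.
Byte at offset 12: 0xDF = 11011111 → 2-byte char (#5). Advance 2.
Byte at offset 14: 0xC4 = 11000100 → 2-byte char (#6). Advance 2.
Byte at offset 16: 0xEB = 11101011 → 3-byte char (#7). Advance 3.
Byte at offset 19: 0x48 = 01001000 → 1-byte char (#8). Advance 1.
Byte at offset 20: 0xCB = 11001011 → 2-byte char (#9). Advance 2.
Byte at offset 22: 0xE3 = 11100011 → 3-byte char (#10). Advance 3.
Byte at offset 25: 0xE2 = 11100010 → 3-byte char (#11). Advance 3.
Reached end at offset 28 after 11 code points.

11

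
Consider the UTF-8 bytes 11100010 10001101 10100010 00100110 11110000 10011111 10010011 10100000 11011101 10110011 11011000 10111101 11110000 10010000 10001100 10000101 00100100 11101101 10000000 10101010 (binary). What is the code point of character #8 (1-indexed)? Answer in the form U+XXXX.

Offset 0: leading byte 0xE2 = 11100010 → 3-byte char #1 = E2 8D A2.
Offset 3: leading byte 0x26 = 00100110 → 1-byte char #2 = 26.
Offset 4: leading byte 0xF0 = 11110000 → 4-byte char #3 = F0 9F 93 A0.
Offset 8: leading byte 0xDD = 11011101 → 2-byte char #4 = DD B3.
Offset 10: leading byte 0xD8 = 11011000 → 2-byte char #5 = D8 BD.
Offset 12: leading byte 0xF0 = 11110000 → 4-byte char #6 = F0 90 8C 85.
Offset 16: leading byte 0x24 = 00100100 → 1-byte char #7 = 24.
Offset 17: leading byte 0xED = 11101101 → 3-byte char #8 = ED 80 AA.
Leading byte 0xED = 11101101 matches 1110xxxx → 3-byte sequence.
Byte 1: 0xED = 11101101, payload 1101 (4 bits).
Byte 2: 0x80 = 10000000 (10xxxxxx ✓), payload 000000.
Byte 3: 0xAA = 10101010 (10xxxxxx ✓), payload 101010.
Concatenate: 1101000000101010 = 0xD02A (16 bits → U+D02A).

U+D02A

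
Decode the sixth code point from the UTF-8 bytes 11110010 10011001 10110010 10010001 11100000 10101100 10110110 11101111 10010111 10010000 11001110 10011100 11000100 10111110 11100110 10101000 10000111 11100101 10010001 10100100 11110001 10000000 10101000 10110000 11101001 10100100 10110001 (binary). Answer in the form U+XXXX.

U+6A07

Offset 0: leading byte 0xF2 = 11110010 → 4-byte char #1 = F2 99 B2 91.
Offset 4: leading byte 0xE0 = 11100000 → 3-byte char #2 = E0 AC B6.
Offset 7: leading byte 0xEF = 11101111 → 3-byte char #3 = EF 97 90.
Offset 10: leading byte 0xCE = 11001110 → 2-byte char #4 = CE 9C.
Offset 12: leading byte 0xC4 = 11000100 → 2-byte char #5 = C4 BE.
Offset 14: leading byte 0xE6 = 11100110 → 3-byte char #6 = E6 A8 87.
Leading byte 0xE6 = 11100110 matches 1110xxxx → 3-byte sequence.
Byte 1: 0xE6 = 11100110, payload 0110 (4 bits).
Byte 2: 0xA8 = 10101000 (10xxxxxx ✓), payload 101000.
Byte 3: 0x87 = 10000111 (10xxxxxx ✓), payload 000111.
Concatenate: 0110101000000111 = 0x6A07 (16 bits → U+6A07).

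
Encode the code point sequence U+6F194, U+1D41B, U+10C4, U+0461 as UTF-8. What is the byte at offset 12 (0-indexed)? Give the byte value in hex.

0xA1

U+6F194 → 4-byte form F1 AF 86 94 at offsets 0–3.
U+1D41B → 4-byte form F0 9D 90 9B at offsets 4–7.
U+10C4 → 3-byte form E1 83 84 at offsets 8–10.
U+0461 → 2-byte form D1 A1 at offsets 11–12.
Offset 12 falls in char 4's range; it's byte 2 of D1 A1 = 0xA1.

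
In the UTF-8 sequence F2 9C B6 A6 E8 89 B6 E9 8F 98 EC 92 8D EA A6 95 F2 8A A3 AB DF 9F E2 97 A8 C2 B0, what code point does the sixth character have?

Offset 0: leading byte 0xF2 = 11110010 → 4-byte char #1 = F2 9C B6 A6.
Offset 4: leading byte 0xE8 = 11101000 → 3-byte char #2 = E8 89 B6.
Offset 7: leading byte 0xE9 = 11101001 → 3-byte char #3 = E9 8F 98.
Offset 10: leading byte 0xEC = 11101100 → 3-byte char #4 = EC 92 8D.
Offset 13: leading byte 0xEA = 11101010 → 3-byte char #5 = EA A6 95.
Offset 16: leading byte 0xF2 = 11110010 → 4-byte char #6 = F2 8A A3 AB.
Leading byte 0xF2 = 11110010 matches 11110xxx → 4-byte sequence.
Byte 1: 0xF2 = 11110010, payload 010 (3 bits).
Byte 2: 0x8A = 10001010 (10xxxxxx ✓), payload 001010.
Byte 3: 0xA3 = 10100011 (10xxxxxx ✓), payload 100011.
Byte 4: 0xAB = 10101011 (10xxxxxx ✓), payload 101011.
Concatenate: 010001010100011101011 = 0x8A8EB (21 bits → U+8A8EB).

U+8A8EB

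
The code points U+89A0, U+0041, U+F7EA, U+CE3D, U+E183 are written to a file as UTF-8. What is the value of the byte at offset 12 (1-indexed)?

0x86

1-indexed offset 12 is 0-indexed offset 11.
U+89A0 → 3-byte form E8 A6 A0 at offsets 0–2.
U+0041 → 1-byte form 41 at offsets 3–3.
U+F7EA → 3-byte form EF 9F AA at offsets 4–6.
U+CE3D → 3-byte form EC B8 BD at offsets 7–9.
U+E183 → 3-byte form EE 86 83 at offsets 10–12.
Offset 11 falls in char 5's range; it's byte 2 of EE 86 83 = 0x86.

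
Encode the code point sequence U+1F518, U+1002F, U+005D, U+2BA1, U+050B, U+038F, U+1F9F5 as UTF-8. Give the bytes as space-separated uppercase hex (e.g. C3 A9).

F0 9F 94 98 F0 90 80 AF 5D E2 AE A1 D4 8B CE 8F F0 9F A7 B5

U+1F518: 4-byte form → F0 9F 94 98.
U+1002F: 4-byte form → F0 90 80 AF.
U+005D: 1-byte form → 5D.
U+2BA1: 3-byte form → E2 AE A1.
U+050B: 2-byte form → D4 8B.
U+038F: 2-byte form → CE 8F.
U+1F9F5: 4-byte form → F0 9F A7 B5.
Concatenated (20 bytes): F0 9F 94 98 F0 90 80 AF 5D E2 AE A1 D4 8B CE 8F F0 9F A7 B5.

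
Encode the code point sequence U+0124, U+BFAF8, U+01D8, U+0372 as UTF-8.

C4 A4 F2 BF AB B8 C7 98 CD B2

U+0124: 2-byte form → C4 A4.
U+BFAF8: 4-byte form → F2 BF AB B8.
U+01D8: 2-byte form → C7 98.
U+0372: 2-byte form → CD B2.
Concatenated (10 bytes): C4 A4 F2 BF AB B8 C7 98 CD B2.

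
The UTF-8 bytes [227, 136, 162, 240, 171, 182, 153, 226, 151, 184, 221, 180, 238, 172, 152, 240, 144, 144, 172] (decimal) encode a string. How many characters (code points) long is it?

6

Byte at offset 0: 0xE3 = 11100011 → 3-byte char (#1). Advance 3.
Byte at offset 3: 0xF0 = 11110000 → 4-byte char (#2). Advance 4.
Byte at offset 7: 0xE2 = 11100010 → 3-byte char (#3). Advance 3.
Byte at offset 10: 0xDD = 11011101 → 2-byte char (#4). Advance 2.
Byte at offset 12: 0xEE = 11101110 → 3-byte char (#5). Advance 3.
Byte at offset 15: 0xF0 = 11110000 → 4-byte char (#6). Advance 4.
Reached end at offset 19 after 6 code points.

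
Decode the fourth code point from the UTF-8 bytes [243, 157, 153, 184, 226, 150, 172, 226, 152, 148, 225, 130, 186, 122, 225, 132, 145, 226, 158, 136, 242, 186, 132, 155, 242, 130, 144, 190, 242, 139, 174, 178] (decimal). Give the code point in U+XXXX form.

U+10BA

Offset 0: leading byte 0xF3 = 11110011 → 4-byte char #1 = F3 9D 99 B8.
Offset 4: leading byte 0xE2 = 11100010 → 3-byte char #2 = E2 96 AC.
Offset 7: leading byte 0xE2 = 11100010 → 3-byte char #3 = E2 98 94.
Offset 10: leading byte 0xE1 = 11100001 → 3-byte char #4 = E1 82 BA.
Leading byte 0xE1 = 11100001 matches 1110xxxx → 3-byte sequence.
Byte 1: 0xE1 = 11100001, payload 0001 (4 bits).
Byte 2: 0x82 = 10000010 (10xxxxxx ✓), payload 000010.
Byte 3: 0xBA = 10111010 (10xxxxxx ✓), payload 111010.
Concatenate: 0001000010111010 = 0x10BA (16 bits → U+10BA).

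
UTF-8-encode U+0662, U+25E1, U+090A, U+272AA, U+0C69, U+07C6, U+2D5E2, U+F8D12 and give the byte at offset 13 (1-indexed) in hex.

0xE0

1-indexed offset 13 is 0-indexed offset 12.
U+0662 → 2-byte form D9 A2 at offsets 0–1.
U+25E1 → 3-byte form E2 97 A1 at offsets 2–4.
U+090A → 3-byte form E0 A4 8A at offsets 5–7.
U+272AA → 4-byte form F0 A7 8A AA at offsets 8–11.
U+0C69 → 3-byte form E0 B1 A9 at offsets 12–14.
Offset 12 falls in char 5's range; it's byte 1 of E0 B1 A9 = 0xE0.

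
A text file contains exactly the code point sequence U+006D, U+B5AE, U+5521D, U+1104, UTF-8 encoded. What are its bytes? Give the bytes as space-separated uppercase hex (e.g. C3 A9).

U+006D: 1-byte form → 6D.
U+B5AE: 3-byte form → EB 96 AE.
U+5521D: 4-byte form → F1 95 88 9D.
U+1104: 3-byte form → E1 84 84.
Concatenated (11 bytes): 6D EB 96 AE F1 95 88 9D E1 84 84.

6D EB 96 AE F1 95 88 9D E1 84 84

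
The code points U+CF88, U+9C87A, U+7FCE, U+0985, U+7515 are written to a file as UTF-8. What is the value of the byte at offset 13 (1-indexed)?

0x85

1-indexed offset 13 is 0-indexed offset 12.
U+CF88 → 3-byte form EC BE 88 at offsets 0–2.
U+9C87A → 4-byte form F2 9C A1 BA at offsets 3–6.
U+7FCE → 3-byte form E7 BF 8E at offsets 7–9.
U+0985 → 3-byte form E0 A6 85 at offsets 10–12.
Offset 12 falls in char 4's range; it's byte 3 of E0 A6 85 = 0x85.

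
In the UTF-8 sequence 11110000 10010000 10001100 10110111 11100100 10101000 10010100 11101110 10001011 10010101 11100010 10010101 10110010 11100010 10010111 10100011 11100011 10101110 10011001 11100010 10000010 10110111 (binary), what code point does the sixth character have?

Offset 0: leading byte 0xF0 = 11110000 → 4-byte char #1 = F0 90 8C B7.
Offset 4: leading byte 0xE4 = 11100100 → 3-byte char #2 = E4 A8 94.
Offset 7: leading byte 0xEE = 11101110 → 3-byte char #3 = EE 8B 95.
Offset 10: leading byte 0xE2 = 11100010 → 3-byte char #4 = E2 95 B2.
Offset 13: leading byte 0xE2 = 11100010 → 3-byte char #5 = E2 97 A3.
Offset 16: leading byte 0xE3 = 11100011 → 3-byte char #6 = E3 AE 99.
Leading byte 0xE3 = 11100011 matches 1110xxxx → 3-byte sequence.
Byte 1: 0xE3 = 11100011, payload 0011 (4 bits).
Byte 2: 0xAE = 10101110 (10xxxxxx ✓), payload 101110.
Byte 3: 0x99 = 10011001 (10xxxxxx ✓), payload 011001.
Concatenate: 0011101110011001 = 0x3B99 (16 bits → U+3B99).

U+3B99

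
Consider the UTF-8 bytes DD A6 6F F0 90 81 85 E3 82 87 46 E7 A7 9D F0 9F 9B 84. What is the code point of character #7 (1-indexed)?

U+1F6C4

Offset 0: leading byte 0xDD = 11011101 → 2-byte char #1 = DD A6.
Offset 2: leading byte 0x6F = 01101111 → 1-byte char #2 = 6F.
Offset 3: leading byte 0xF0 = 11110000 → 4-byte char #3 = F0 90 81 85.
Offset 7: leading byte 0xE3 = 11100011 → 3-byte char #4 = E3 82 87.
Offset 10: leading byte 0x46 = 01000110 → 1-byte char #5 = 46.
Offset 11: leading byte 0xE7 = 11100111 → 3-byte char #6 = E7 A7 9D.
Offset 14: leading byte 0xF0 = 11110000 → 4-byte char #7 = F0 9F 9B 84.
Leading byte 0xF0 = 11110000 matches 11110xxx → 4-byte sequence.
Byte 1: 0xF0 = 11110000, payload 000 (3 bits).
Byte 2: 0x9F = 10011111 (10xxxxxx ✓), payload 011111.
Byte 3: 0x9B = 10011011 (10xxxxxx ✓), payload 011011.
Byte 4: 0x84 = 10000100 (10xxxxxx ✓), payload 000100.
Concatenate: 000011111011011000100 = 0x1F6C4 (21 bits → U+1F6C4).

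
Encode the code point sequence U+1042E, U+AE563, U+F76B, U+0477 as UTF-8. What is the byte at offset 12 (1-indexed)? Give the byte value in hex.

1-indexed offset 12 is 0-indexed offset 11.
U+1042E → 4-byte form F0 90 90 AE at offsets 0–3.
U+AE563 → 4-byte form F2 AE 95 A3 at offsets 4–7.
U+F76B → 3-byte form EF 9D AB at offsets 8–10.
U+0477 → 2-byte form D1 B7 at offsets 11–12.
Offset 11 falls in char 4's range; it's byte 1 of D1 B7 = 0xD1.

0xD1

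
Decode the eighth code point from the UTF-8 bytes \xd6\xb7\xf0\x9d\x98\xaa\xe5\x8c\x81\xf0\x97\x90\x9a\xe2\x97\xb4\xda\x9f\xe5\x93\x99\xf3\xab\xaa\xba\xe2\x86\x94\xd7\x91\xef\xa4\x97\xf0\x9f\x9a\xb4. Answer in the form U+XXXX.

U+EBABA

Offset 0: leading byte 0xD6 = 11010110 → 2-byte char #1 = D6 B7.
Offset 2: leading byte 0xF0 = 11110000 → 4-byte char #2 = F0 9D 98 AA.
Offset 6: leading byte 0xE5 = 11100101 → 3-byte char #3 = E5 8C 81.
Offset 9: leading byte 0xF0 = 11110000 → 4-byte char #4 = F0 97 90 9A.
Offset 13: leading byte 0xE2 = 11100010 → 3-byte char #5 = E2 97 B4.
Offset 16: leading byte 0xDA = 11011010 → 2-byte char #6 = DA 9F.
Offset 18: leading byte 0xE5 = 11100101 → 3-byte char #7 = E5 93 99.
Offset 21: leading byte 0xF3 = 11110011 → 4-byte char #8 = F3 AB AA BA.
Leading byte 0xF3 = 11110011 matches 11110xxx → 4-byte sequence.
Byte 1: 0xF3 = 11110011, payload 011 (3 bits).
Byte 2: 0xAB = 10101011 (10xxxxxx ✓), payload 101011.
Byte 3: 0xAA = 10101010 (10xxxxxx ✓), payload 101010.
Byte 4: 0xBA = 10111010 (10xxxxxx ✓), payload 111010.
Concatenate: 011101011101010111010 = 0xEBABA (21 bits → U+EBABA).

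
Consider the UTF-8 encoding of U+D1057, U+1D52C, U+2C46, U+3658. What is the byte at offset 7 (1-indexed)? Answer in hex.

1-indexed offset 7 is 0-indexed offset 6.
U+D1057 → 4-byte form F3 91 81 97 at offsets 0–3.
U+1D52C → 4-byte form F0 9D 94 AC at offsets 4–7.
Offset 6 falls in char 2's range; it's byte 3 of F0 9D 94 AC = 0x94.

0x94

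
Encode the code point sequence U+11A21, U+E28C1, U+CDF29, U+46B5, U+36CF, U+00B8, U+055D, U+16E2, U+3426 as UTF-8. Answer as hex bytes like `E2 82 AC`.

F0 91 A8 A1 F3 A2 A3 81 F3 8D BC A9 E4 9A B5 E3 9B 8F C2 B8 D5 9D E1 9B A2 E3 90 A6

U+11A21: 4-byte form → F0 91 A8 A1.
U+E28C1: 4-byte form → F3 A2 A3 81.
U+CDF29: 4-byte form → F3 8D BC A9.
U+46B5: 3-byte form → E4 9A B5.
U+36CF: 3-byte form → E3 9B 8F.
U+00B8: 2-byte form → C2 B8.
U+055D: 2-byte form → D5 9D.
U+16E2: 3-byte form → E1 9B A2.
U+3426: 3-byte form → E3 90 A6.
Concatenated (28 bytes): F0 91 A8 A1 F3 A2 A3 81 F3 8D BC A9 E4 9A B5 E3 9B 8F C2 B8 D5 9D E1 9B A2 E3 90 A6.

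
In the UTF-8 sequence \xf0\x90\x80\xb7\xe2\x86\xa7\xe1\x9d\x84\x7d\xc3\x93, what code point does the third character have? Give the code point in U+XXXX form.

U+1744

Offset 0: leading byte 0xF0 = 11110000 → 4-byte char #1 = F0 90 80 B7.
Offset 4: leading byte 0xE2 = 11100010 → 3-byte char #2 = E2 86 A7.
Offset 7: leading byte 0xE1 = 11100001 → 3-byte char #3 = E1 9D 84.
Leading byte 0xE1 = 11100001 matches 1110xxxx → 3-byte sequence.
Byte 1: 0xE1 = 11100001, payload 0001 (4 bits).
Byte 2: 0x9D = 10011101 (10xxxxxx ✓), payload 011101.
Byte 3: 0x84 = 10000100 (10xxxxxx ✓), payload 000100.
Concatenate: 0001011101000100 = 0x1744 (16 bits → U+1744).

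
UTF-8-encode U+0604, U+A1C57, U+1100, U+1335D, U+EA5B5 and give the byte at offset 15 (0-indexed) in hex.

U+0604 → 2-byte form D8 84 at offsets 0–1.
U+A1C57 → 4-byte form F2 A1 B1 97 at offsets 2–5.
U+1100 → 3-byte form E1 84 80 at offsets 6–8.
U+1335D → 4-byte form F0 93 8D 9D at offsets 9–12.
U+EA5B5 → 4-byte form F3 AA 96 B5 at offsets 13–16.
Offset 15 falls in char 5's range; it's byte 3 of F3 AA 96 B5 = 0x96.

0x96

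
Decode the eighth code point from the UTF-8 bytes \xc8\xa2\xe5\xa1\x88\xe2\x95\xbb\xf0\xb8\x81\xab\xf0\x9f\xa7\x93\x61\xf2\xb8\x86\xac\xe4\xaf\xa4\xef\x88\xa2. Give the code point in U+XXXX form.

Offset 0: leading byte 0xC8 = 11001000 → 2-byte char #1 = C8 A2.
Offset 2: leading byte 0xE5 = 11100101 → 3-byte char #2 = E5 A1 88.
Offset 5: leading byte 0xE2 = 11100010 → 3-byte char #3 = E2 95 BB.
Offset 8: leading byte 0xF0 = 11110000 → 4-byte char #4 = F0 B8 81 AB.
Offset 12: leading byte 0xF0 = 11110000 → 4-byte char #5 = F0 9F A7 93.
Offset 16: leading byte 0x61 = 01100001 → 1-byte char #6 = 61.
Offset 17: leading byte 0xF2 = 11110010 → 4-byte char #7 = F2 B8 86 AC.
Offset 21: leading byte 0xE4 = 11100100 → 3-byte char #8 = E4 AF A4.
Leading byte 0xE4 = 11100100 matches 1110xxxx → 3-byte sequence.
Byte 1: 0xE4 = 11100100, payload 0100 (4 bits).
Byte 2: 0xAF = 10101111 (10xxxxxx ✓), payload 101111.
Byte 3: 0xA4 = 10100100 (10xxxxxx ✓), payload 100100.
Concatenate: 0100101111100100 = 0x4BE4 (16 bits → U+4BE4).

U+4BE4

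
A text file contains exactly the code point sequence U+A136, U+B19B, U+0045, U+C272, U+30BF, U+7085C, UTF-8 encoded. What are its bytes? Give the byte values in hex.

U+A136: 3-byte form → EA 84 B6.
U+B19B: 3-byte form → EB 86 9B.
U+0045: 1-byte form → 45.
U+C272: 3-byte form → EC 89 B2.
U+30BF: 3-byte form → E3 82 BF.
U+7085C: 4-byte form → F1 B0 A1 9C.
Concatenated (17 bytes): EA 84 B6 EB 86 9B 45 EC 89 B2 E3 82 BF F1 B0 A1 9C.

EA 84 B6 EB 86 9B 45 EC 89 B2 E3 82 BF F1 B0 A1 9C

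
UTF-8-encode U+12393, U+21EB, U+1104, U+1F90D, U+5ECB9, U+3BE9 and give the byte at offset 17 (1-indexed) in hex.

1-indexed offset 17 is 0-indexed offset 16.
U+12393 → 4-byte form F0 92 8E 93 at offsets 0–3.
U+21EB → 3-byte form E2 87 AB at offsets 4–6.
U+1104 → 3-byte form E1 84 84 at offsets 7–9.
U+1F90D → 4-byte form F0 9F A4 8D at offsets 10–13.
U+5ECB9 → 4-byte form F1 9E B2 B9 at offsets 14–17.
Offset 16 falls in char 5's range; it's byte 3 of F1 9E B2 B9 = 0xB2.

0xB2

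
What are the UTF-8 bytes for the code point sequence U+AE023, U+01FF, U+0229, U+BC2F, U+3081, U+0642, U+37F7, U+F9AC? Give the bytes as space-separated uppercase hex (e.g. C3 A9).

U+AE023: 4-byte form → F2 AE 80 A3.
U+01FF: 2-byte form → C7 BF.
U+0229: 2-byte form → C8 A9.
U+BC2F: 3-byte form → EB B0 AF.
U+3081: 3-byte form → E3 82 81.
U+0642: 2-byte form → D9 82.
U+37F7: 3-byte form → E3 9F B7.
U+F9AC: 3-byte form → EF A6 AC.
Concatenated (22 bytes): F2 AE 80 A3 C7 BF C8 A9 EB B0 AF E3 82 81 D9 82 E3 9F B7 EF A6 AC.

F2 AE 80 A3 C7 BF C8 A9 EB B0 AF E3 82 81 D9 82 E3 9F B7 EF A6 AC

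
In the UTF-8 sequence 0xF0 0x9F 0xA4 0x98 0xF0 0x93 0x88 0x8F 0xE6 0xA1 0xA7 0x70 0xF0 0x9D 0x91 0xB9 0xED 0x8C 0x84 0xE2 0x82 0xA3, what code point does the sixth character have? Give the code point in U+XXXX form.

U+D304

Offset 0: leading byte 0xF0 = 11110000 → 4-byte char #1 = F0 9F A4 98.
Offset 4: leading byte 0xF0 = 11110000 → 4-byte char #2 = F0 93 88 8F.
Offset 8: leading byte 0xE6 = 11100110 → 3-byte char #3 = E6 A1 A7.
Offset 11: leading byte 0x70 = 01110000 → 1-byte char #4 = 70.
Offset 12: leading byte 0xF0 = 11110000 → 4-byte char #5 = F0 9D 91 B9.
Offset 16: leading byte 0xED = 11101101 → 3-byte char #6 = ED 8C 84.
Leading byte 0xED = 11101101 matches 1110xxxx → 3-byte sequence.
Byte 1: 0xED = 11101101, payload 1101 (4 bits).
Byte 2: 0x8C = 10001100 (10xxxxxx ✓), payload 001100.
Byte 3: 0x84 = 10000100 (10xxxxxx ✓), payload 000100.
Concatenate: 1101001100000100 = 0xD304 (16 bits → U+D304).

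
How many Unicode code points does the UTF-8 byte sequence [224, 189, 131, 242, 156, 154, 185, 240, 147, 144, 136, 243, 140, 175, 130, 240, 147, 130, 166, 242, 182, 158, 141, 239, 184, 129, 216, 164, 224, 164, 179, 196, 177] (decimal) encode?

Byte at offset 0: 0xE0 = 11100000 → 3-byte char (#1). Advance 3.
Byte at offset 3: 0xF2 = 11110010 → 4-byte char (#2). Advance 4.
Byte at offset 7: 0xF0 = 11110000 → 4-byte char (#3). Advance 4.
Byte at offset 11: 0xF3 = 11110011 → 4-byte char (#4). Advance 4.
Byte at offset 15: 0xF0 = 11110000 → 4-byte char (#5). Advance 4.
Byte at offset 19: 0xF2 = 11110010 → 4-byte char (#6). Advance 4.
Byte at offset 23: 0xEF = 11101111 → 3-byte char (#7). Advance 3.
Byte at offset 26: 0xD8 = 11011000 → 2-byte char (#8). Advance 2.
Byte at offset 28: 0xE0 = 11100000 → 3-byte char (#9). Advance 3.
Byte at offset 31: 0xC4 = 11000100 → 2-byte char (#10). Advance 2.
Reached end at offset 33 after 10 code points.

10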